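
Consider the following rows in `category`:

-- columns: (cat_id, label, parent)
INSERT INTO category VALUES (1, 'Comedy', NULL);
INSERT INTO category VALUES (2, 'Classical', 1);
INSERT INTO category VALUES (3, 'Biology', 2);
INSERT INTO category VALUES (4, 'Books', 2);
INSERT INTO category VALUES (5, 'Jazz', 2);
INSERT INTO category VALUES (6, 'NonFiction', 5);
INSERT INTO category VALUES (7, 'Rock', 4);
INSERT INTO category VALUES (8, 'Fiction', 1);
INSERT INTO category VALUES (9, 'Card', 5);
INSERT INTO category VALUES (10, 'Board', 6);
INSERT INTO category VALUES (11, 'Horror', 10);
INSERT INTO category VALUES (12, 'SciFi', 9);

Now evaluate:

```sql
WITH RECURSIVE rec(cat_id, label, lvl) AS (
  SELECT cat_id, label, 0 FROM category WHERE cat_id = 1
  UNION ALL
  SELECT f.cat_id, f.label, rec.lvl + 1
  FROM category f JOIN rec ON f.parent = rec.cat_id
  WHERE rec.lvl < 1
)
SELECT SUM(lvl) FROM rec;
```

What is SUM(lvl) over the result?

Base: cat_id=1 (Comedy) at lvl 0.
Iteration 1: rows with parent in {1} -> Classical (id 2, lvl 1), Fiction (id 8, lvl 1).
Iteration 2: lvl < 1 fails for all current rows; recursion stops.
SUM(lvl) = 0 + 1 + 1 = 2.

2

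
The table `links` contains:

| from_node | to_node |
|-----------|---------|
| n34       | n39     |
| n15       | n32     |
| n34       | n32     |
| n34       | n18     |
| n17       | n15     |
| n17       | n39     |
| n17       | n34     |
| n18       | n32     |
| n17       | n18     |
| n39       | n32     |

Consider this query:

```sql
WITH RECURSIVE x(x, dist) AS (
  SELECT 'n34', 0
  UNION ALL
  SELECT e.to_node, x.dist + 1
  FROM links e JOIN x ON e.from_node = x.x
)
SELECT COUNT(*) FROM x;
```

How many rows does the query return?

6

Base: (n34, dist=0).
Iteration 1: edges from {n34} -> (n18, dist=1), (n32, dist=1), (n39, dist=1).
Iteration 2: edges from {n18,n32,n39} -> (n32, dist=2) x2. [UNION ALL keeps all 2 new rows, including repeats]
Iteration 3: no outgoing edges from {n32}; recursion stops.
Total rows emitted: 6.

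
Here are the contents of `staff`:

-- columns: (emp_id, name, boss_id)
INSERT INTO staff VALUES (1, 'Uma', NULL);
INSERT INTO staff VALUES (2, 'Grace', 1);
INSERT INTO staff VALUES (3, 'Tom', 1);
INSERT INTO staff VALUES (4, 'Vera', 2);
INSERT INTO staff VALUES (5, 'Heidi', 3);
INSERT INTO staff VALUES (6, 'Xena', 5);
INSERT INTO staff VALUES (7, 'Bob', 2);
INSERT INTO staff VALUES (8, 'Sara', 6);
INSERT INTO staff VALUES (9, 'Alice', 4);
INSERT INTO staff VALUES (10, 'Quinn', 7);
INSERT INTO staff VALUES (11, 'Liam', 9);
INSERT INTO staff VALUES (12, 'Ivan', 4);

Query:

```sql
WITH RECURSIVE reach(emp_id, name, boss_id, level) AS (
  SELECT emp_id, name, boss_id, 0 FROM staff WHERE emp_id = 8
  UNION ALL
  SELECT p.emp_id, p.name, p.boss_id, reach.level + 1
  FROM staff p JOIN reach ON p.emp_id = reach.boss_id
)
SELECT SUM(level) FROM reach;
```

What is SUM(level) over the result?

Base: emp_id=8 (Sara), boss_id=6, level 0.
Iteration 1: join on emp_id=6 -> Xena (id 6, boss_id=5, level 1).
Iteration 2: join on emp_id=5 -> Heidi (id 5, boss_id=3, level 2).
Iteration 3: join on emp_id=3 -> Tom (id 3, boss_id=1, level 3).
Iteration 4: join on emp_id=1 -> Uma (id 1, boss_id=NULL, level 4).
Iteration 5: boss_id is NULL; no match; recursion stops.
SUM(level) = 0 + 1 + 2 + 3 + 4 = 10.

10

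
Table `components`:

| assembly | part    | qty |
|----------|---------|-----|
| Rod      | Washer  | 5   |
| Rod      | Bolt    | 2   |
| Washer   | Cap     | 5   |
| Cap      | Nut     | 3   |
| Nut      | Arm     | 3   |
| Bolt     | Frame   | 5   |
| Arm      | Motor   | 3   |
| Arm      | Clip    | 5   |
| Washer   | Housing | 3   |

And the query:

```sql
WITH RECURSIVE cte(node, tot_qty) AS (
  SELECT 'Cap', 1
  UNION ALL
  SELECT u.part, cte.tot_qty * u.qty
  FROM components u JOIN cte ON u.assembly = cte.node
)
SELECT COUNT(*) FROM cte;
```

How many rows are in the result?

5

Base: (Cap, tot_qty=1).
Iteration 1: components of {Cap} -> Nut = 1*3 = 3.
Iteration 2: components of {Nut} -> Arm = 3*3 = 9.
Iteration 3: components of {Arm} -> Clip = 9*5 = 45, Motor = 9*3 = 27.
Iteration 4: no further components; recursion stops.
Total rows emitted: 5.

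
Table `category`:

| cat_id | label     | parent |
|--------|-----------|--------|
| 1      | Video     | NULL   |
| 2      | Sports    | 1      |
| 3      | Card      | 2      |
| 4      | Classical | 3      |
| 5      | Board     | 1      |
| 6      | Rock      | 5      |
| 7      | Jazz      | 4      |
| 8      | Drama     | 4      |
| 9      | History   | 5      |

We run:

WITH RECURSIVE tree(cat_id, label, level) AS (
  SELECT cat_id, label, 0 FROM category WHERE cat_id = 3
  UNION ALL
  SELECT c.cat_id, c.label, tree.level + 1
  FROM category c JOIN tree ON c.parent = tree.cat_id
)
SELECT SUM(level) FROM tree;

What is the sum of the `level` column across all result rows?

Base: cat_id=3 (Card) at level 0.
Iteration 1: rows with parent in {3} -> Classical (id 4, level 1).
Iteration 2: rows with parent in {4} -> Jazz (id 7, level 2), Drama (id 8, level 2).
Iteration 3: no rows with parent in {7,8}; recursion stops.
SUM(level) = 0 + 1 + 2 + 2 = 5.

5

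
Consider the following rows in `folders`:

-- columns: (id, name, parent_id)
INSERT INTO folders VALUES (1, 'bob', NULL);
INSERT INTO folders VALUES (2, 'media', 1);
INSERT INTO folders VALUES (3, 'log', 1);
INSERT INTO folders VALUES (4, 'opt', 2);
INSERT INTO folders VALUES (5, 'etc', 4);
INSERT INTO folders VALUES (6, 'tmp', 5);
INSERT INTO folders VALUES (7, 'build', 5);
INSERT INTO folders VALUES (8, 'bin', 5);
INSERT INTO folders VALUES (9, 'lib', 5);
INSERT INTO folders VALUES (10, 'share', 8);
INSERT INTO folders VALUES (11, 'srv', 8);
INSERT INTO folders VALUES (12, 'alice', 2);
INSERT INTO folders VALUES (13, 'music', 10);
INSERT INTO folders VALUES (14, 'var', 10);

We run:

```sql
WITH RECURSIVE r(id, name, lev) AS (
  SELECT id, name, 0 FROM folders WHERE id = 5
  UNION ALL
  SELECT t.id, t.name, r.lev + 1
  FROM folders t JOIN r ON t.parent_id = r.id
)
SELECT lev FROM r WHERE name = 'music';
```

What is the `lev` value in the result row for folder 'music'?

Base: id=5 (etc) at lev 0.
Iteration 1: rows with parent_id in {5} -> tmp (id 6, lev 1), build (id 7, lev 1), bin (id 8, lev 1), lib (id 9, lev 1).
Iteration 2: rows with parent_id in {6,7,8,9} -> share (id 10, lev 2), srv (id 11, lev 2).
Iteration 3: rows with parent_id in {10,11} -> music (id 13, lev 3), var (id 14, lev 3).
Iteration 4: no rows with parent_id in {13,14}; recursion stops.

3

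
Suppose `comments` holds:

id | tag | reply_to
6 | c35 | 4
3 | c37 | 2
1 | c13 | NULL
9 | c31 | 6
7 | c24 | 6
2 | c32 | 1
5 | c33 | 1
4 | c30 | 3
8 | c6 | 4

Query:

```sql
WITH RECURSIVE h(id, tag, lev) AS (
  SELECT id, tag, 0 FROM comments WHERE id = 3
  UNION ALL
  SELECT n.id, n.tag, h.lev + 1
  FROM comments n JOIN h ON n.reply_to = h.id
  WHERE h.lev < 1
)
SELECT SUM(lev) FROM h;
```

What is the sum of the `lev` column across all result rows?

1

Base: id=3 (c37) at lev 0.
Iteration 1: rows with reply_to in {3} -> c30 (id 4, lev 1).
Iteration 2: lev < 1 fails for all current rows; recursion stops.
SUM(lev) = 0 + 1 = 1.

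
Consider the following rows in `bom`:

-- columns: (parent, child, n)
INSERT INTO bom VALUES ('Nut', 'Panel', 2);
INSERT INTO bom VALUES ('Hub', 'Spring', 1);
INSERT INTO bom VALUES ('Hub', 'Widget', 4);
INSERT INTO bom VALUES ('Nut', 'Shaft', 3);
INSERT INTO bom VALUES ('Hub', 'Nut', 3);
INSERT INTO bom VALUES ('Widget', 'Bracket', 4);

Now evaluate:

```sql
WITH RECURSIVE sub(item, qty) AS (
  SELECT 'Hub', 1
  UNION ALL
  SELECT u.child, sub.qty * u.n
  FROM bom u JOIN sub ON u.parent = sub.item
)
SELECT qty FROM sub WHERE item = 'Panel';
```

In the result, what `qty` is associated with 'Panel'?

6

Base: (Hub, qty=1).
Iteration 1: components of {Hub} -> Nut = 1*3 = 3, Spring = 1*1 = 1, Widget = 1*4 = 4.
Iteration 2: components of {Nut,Spring,Widget} -> Bracket = 4*4 = 16, Panel = 3*2 = 6, Shaft = 3*3 = 9.
Iteration 3: no further components; recursion stops.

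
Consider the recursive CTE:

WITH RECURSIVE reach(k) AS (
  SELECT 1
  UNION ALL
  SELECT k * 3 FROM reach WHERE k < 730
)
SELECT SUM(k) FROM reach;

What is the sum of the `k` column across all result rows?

Base: k=1.
Iteration 1: 1 < 730 holds -> k = 1 * 3 = 3.
Iteration 2: 3 < 730 holds -> k = 3 * 3 = 9.
Iteration 3: 9 < 730 holds -> k = 9 * 3 = 27.
Iteration 4: 27 < 730 holds -> k = 27 * 3 = 81.
Iteration 5: 81 < 730 holds -> k = 81 * 3 = 243.
Iteration 6: 243 < 730 holds -> k = 243 * 3 = 729.
Iteration 7: 729 < 730 holds -> k = 729 * 3 = 2187.
Iteration 8: 2187 < 730 fails; recursion stops.
SUM(k) = 1 + 3 + 9 + 27 + 81 + 243 + 729 + 2187 = 3280.

3280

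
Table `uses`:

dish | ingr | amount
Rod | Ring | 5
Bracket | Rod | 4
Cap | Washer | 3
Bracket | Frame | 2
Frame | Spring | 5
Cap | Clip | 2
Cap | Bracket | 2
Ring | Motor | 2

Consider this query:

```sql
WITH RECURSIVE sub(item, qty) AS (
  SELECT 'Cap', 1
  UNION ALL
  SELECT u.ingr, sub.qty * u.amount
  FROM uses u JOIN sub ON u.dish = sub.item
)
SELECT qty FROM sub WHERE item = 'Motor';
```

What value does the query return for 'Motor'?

80

Base: (Cap, qty=1).
Iteration 1: components of {Cap} -> Bracket = 1*2 = 2, Clip = 1*2 = 2, Washer = 1*3 = 3.
Iteration 2: components of {Bracket,Clip,Washer} -> Frame = 2*2 = 4, Rod = 2*4 = 8.
Iteration 3: components of {Frame,Rod} -> Ring = 8*5 = 40, Spring = 4*5 = 20.
Iteration 4: components of {Ring,Spring} -> Motor = 40*2 = 80.
Iteration 5: no further components; recursion stops.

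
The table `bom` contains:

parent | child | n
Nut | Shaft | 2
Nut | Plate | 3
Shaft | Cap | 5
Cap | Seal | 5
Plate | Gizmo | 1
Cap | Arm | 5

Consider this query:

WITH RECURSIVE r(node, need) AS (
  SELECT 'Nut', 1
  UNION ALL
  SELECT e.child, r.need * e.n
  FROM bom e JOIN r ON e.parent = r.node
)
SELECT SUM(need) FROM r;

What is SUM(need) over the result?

Base: (Nut, need=1).
Iteration 1: components of {Nut} -> Plate = 1*3 = 3, Shaft = 1*2 = 2.
Iteration 2: components of {Plate,Shaft} -> Cap = 2*5 = 10, Gizmo = 3*1 = 3.
Iteration 3: components of {Cap,Gizmo} -> Arm = 10*5 = 50, Seal = 10*5 = 50.
Iteration 4: no further components; recursion stops.
SUM(need) = 1 + 2 + 3 + 10 + 3 + 50 + 50 = 119.

119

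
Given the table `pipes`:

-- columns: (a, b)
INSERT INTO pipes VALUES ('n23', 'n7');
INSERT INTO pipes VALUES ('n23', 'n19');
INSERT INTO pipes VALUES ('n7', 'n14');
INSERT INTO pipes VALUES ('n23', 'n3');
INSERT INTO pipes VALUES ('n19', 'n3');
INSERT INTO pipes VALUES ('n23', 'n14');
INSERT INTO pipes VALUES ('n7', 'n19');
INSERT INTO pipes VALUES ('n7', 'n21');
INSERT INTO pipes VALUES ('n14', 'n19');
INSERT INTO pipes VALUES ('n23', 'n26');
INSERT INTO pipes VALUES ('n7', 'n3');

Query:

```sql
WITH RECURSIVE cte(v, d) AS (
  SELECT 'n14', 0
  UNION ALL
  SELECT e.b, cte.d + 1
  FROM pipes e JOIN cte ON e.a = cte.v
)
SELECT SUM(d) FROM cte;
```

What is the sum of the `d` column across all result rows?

3

Base: (n14, d=0).
Iteration 1: edges from {n14} -> (n19, d=1).
Iteration 2: edges from {n19} -> (n3, d=2).
Iteration 3: no outgoing edges from {n3}; recursion stops.
SUM(d) = 0 + 1 + 2 = 3.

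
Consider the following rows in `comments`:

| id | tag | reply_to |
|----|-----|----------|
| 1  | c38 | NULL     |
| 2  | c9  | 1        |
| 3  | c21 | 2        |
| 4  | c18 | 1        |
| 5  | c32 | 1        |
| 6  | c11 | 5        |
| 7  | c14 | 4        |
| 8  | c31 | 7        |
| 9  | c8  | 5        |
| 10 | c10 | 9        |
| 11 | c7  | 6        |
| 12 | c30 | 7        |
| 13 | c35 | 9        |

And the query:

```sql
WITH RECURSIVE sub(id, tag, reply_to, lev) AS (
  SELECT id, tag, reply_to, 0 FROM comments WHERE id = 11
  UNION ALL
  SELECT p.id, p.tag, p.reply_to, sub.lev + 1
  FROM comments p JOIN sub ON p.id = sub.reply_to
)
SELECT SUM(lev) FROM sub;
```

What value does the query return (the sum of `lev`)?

6

Base: id=11 (c7), reply_to=6, lev 0.
Iteration 1: join on id=6 -> c11 (id 6, reply_to=5, lev 1).
Iteration 2: join on id=5 -> c32 (id 5, reply_to=1, lev 2).
Iteration 3: join on id=1 -> c38 (id 1, reply_to=NULL, lev 3).
Iteration 4: reply_to is NULL; no match; recursion stops.
SUM(lev) = 0 + 1 + 2 + 3 = 6.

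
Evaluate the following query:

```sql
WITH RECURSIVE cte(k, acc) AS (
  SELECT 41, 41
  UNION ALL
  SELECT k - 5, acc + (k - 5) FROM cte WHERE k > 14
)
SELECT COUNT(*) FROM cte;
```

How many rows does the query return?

7

Base: k=41, acc=41.
Iteration 1: 41 > 14 holds -> k = 41 - 5 = 36, acc = 41 + 36 = 77.
Iteration 2: 36 > 14 holds -> k = 36 - 5 = 31, acc = 77 + 31 = 108.
Iteration 3: 31 > 14 holds -> k = 31 - 5 = 26, acc = 108 + 26 = 134.
Iteration 4: 26 > 14 holds -> k = 26 - 5 = 21, acc = 134 + 21 = 155.
Iteration 5: 21 > 14 holds -> k = 21 - 5 = 16, acc = 155 + 16 = 171.
Iteration 6: 16 > 14 holds -> k = 16 - 5 = 11, acc = 171 + 11 = 182.
Iteration 7: 11 > 14 fails; recursion stops.
Total rows emitted: 7.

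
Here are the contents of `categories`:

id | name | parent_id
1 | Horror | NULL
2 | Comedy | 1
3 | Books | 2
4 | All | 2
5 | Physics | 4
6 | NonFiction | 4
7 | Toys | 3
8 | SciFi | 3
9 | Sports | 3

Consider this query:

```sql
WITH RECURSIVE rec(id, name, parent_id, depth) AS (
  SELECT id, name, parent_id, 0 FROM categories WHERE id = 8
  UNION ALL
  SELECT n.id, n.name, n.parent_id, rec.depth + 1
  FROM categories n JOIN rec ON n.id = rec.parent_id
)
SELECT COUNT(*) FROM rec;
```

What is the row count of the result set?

4

Base: id=8 (SciFi), parent_id=3, depth 0.
Iteration 1: join on id=3 -> Books (id 3, parent_id=2, depth 1).
Iteration 2: join on id=2 -> Comedy (id 2, parent_id=1, depth 2).
Iteration 3: join on id=1 -> Horror (id 1, parent_id=NULL, depth 3).
Iteration 4: parent_id is NULL; no match; recursion stops.
Total rows emitted: 4.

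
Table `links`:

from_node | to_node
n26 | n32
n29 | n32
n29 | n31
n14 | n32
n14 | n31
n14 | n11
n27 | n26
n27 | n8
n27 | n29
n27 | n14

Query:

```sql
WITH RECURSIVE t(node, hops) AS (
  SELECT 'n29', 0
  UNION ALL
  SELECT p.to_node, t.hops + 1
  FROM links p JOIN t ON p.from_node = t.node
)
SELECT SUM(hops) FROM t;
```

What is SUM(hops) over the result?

2

Base: (n29, hops=0).
Iteration 1: edges from {n29} -> (n31, hops=1), (n32, hops=1).
Iteration 2: no outgoing edges from {n31,n32}; recursion stops.
SUM(hops) = 0 + 1 + 1 = 2.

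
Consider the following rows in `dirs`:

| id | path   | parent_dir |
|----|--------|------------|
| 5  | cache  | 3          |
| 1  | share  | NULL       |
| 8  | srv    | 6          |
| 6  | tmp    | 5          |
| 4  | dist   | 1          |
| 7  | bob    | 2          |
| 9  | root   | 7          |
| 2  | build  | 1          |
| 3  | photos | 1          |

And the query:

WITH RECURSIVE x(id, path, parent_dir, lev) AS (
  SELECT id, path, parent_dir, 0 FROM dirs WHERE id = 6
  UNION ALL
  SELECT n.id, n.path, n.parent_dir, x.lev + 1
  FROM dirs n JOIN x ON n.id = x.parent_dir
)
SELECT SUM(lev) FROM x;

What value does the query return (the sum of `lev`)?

Base: id=6 (tmp), parent_dir=5, lev 0.
Iteration 1: join on id=5 -> cache (id 5, parent_dir=3, lev 1).
Iteration 2: join on id=3 -> photos (id 3, parent_dir=1, lev 2).
Iteration 3: join on id=1 -> share (id 1, parent_dir=NULL, lev 3).
Iteration 4: parent_dir is NULL; no match; recursion stops.
SUM(lev) = 0 + 1 + 2 + 3 = 6.

6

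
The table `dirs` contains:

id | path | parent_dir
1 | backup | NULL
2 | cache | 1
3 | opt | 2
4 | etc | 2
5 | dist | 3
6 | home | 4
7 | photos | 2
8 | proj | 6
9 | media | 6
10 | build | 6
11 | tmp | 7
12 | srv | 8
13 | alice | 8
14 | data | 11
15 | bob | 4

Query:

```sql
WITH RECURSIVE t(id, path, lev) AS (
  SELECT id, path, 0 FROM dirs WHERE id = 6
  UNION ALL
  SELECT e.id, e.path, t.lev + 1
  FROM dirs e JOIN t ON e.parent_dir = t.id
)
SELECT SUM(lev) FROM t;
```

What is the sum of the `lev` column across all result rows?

Base: id=6 (home) at lev 0.
Iteration 1: rows with parent_dir in {6} -> proj (id 8, lev 1), media (id 9, lev 1), build (id 10, lev 1).
Iteration 2: rows with parent_dir in {8,9,10} -> srv (id 12, lev 2), alice (id 13, lev 2).
Iteration 3: no rows with parent_dir in {12,13}; recursion stops.
SUM(lev) = 0 + 1 + 1 + 1 + 2 + 2 = 7.

7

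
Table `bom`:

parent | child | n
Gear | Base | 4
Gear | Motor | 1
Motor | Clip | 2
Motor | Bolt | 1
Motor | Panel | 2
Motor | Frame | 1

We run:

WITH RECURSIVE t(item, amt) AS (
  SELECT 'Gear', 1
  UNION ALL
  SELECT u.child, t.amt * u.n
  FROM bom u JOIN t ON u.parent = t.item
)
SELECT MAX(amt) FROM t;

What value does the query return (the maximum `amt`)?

Base: (Gear, amt=1).
Iteration 1: components of {Gear} -> Base = 1*4 = 4, Motor = 1*1 = 1.
Iteration 2: components of {Base,Motor} -> Bolt = 1*1 = 1, Clip = 1*2 = 2, Frame = 1*1 = 1, Panel = 1*2 = 2.
Iteration 3: no further components; recursion stops.
amt values: 1, 4, 1, 2, 1, 2, 1; the maximum is 4.

4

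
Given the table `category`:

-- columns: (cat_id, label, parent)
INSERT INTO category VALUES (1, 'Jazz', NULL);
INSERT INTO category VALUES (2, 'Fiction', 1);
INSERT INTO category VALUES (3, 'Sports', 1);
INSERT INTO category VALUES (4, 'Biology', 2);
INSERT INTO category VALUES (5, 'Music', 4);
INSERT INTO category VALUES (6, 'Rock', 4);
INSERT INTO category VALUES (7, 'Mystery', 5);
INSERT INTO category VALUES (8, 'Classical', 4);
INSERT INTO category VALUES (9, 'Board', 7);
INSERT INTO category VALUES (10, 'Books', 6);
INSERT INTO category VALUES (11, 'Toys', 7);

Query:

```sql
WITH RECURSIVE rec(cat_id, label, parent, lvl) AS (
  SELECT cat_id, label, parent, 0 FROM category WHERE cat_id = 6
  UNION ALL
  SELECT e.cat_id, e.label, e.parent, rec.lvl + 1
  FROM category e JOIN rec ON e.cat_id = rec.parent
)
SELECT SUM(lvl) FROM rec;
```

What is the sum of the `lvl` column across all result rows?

Base: cat_id=6 (Rock), parent=4, lvl 0.
Iteration 1: join on cat_id=4 -> Biology (id 4, parent=2, lvl 1).
Iteration 2: join on cat_id=2 -> Fiction (id 2, parent=1, lvl 2).
Iteration 3: join on cat_id=1 -> Jazz (id 1, parent=NULL, lvl 3).
Iteration 4: parent is NULL; no match; recursion stops.
SUM(lvl) = 0 + 1 + 2 + 3 = 6.

6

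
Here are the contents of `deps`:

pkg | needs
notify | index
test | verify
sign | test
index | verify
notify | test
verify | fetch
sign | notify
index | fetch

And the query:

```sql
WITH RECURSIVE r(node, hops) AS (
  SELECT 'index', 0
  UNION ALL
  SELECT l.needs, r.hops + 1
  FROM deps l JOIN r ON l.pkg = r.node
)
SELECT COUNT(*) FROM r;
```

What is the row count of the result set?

4

Base: (index, hops=0).
Iteration 1: edges from {index} -> (fetch, hops=1), (verify, hops=1).
Iteration 2: edges from {fetch,verify} -> (fetch, hops=2).
Iteration 3: no outgoing edges from {fetch}; recursion stops.
Total rows emitted: 4.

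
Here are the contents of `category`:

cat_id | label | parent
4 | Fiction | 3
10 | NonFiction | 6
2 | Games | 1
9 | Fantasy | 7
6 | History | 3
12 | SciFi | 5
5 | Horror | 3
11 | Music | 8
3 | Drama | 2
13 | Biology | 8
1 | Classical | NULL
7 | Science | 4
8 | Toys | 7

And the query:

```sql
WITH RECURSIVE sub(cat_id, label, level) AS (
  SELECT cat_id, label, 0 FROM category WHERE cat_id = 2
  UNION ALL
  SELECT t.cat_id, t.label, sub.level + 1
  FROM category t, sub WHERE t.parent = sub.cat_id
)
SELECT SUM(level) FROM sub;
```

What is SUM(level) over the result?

Base: cat_id=2 (Games) at level 0.
Iteration 1: rows with parent in {2} -> Drama (id 3, level 1).
Iteration 2: rows with parent in {3} -> Fiction (id 4, level 2), Horror (id 5, level 2), History (id 6, level 2).
Iteration 3: rows with parent in {4,5,6} -> Science (id 7, level 3), NonFiction (id 10, level 3), SciFi (id 12, level 3).
Iteration 4: rows with parent in {7,10,12} -> Toys (id 8, level 4), Fantasy (id 9, level 4).
Iteration 5: rows with parent in {8,9} -> Music (id 11, level 5), Biology (id 13, level 5).
Iteration 6: no rows with parent in {11,13}; recursion stops.
SUM(level) = 0 + 1 + 2 + 2 + 2 + 3 + 3 + 3 + 4 + 4 + 5 + 5 = 34.

34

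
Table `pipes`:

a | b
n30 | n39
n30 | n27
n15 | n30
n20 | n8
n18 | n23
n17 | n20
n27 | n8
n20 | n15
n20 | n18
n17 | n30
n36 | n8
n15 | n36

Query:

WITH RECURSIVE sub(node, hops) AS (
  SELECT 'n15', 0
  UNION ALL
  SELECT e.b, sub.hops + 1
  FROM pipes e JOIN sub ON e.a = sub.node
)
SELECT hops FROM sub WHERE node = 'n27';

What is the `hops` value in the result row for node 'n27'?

Base: (n15, hops=0).
Iteration 1: edges from {n15} -> (n30, hops=1), (n36, hops=1).
Iteration 2: edges from {n30,n36} -> (n27, hops=2), (n39, hops=2), (n8, hops=2).
Iteration 3: edges from {n27,n39,n8} -> (n8, hops=3).
Iteration 4: no outgoing edges from {n8}; recursion stops.

2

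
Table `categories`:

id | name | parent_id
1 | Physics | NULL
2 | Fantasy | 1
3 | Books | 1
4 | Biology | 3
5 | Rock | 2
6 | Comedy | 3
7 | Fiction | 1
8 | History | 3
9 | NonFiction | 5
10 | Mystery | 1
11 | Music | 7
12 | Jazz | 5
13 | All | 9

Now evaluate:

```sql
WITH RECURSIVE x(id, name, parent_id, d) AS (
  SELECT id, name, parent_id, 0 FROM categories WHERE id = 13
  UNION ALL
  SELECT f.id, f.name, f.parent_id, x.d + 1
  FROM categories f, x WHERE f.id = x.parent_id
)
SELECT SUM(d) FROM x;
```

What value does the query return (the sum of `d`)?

10

Base: id=13 (All), parent_id=9, d 0.
Iteration 1: join on id=9 -> NonFiction (id 9, parent_id=5, d 1).
Iteration 2: join on id=5 -> Rock (id 5, parent_id=2, d 2).
Iteration 3: join on id=2 -> Fantasy (id 2, parent_id=1, d 3).
Iteration 4: join on id=1 -> Physics (id 1, parent_id=NULL, d 4).
Iteration 5: parent_id is NULL; no match; recursion stops.
SUM(d) = 0 + 1 + 2 + 3 + 4 = 10.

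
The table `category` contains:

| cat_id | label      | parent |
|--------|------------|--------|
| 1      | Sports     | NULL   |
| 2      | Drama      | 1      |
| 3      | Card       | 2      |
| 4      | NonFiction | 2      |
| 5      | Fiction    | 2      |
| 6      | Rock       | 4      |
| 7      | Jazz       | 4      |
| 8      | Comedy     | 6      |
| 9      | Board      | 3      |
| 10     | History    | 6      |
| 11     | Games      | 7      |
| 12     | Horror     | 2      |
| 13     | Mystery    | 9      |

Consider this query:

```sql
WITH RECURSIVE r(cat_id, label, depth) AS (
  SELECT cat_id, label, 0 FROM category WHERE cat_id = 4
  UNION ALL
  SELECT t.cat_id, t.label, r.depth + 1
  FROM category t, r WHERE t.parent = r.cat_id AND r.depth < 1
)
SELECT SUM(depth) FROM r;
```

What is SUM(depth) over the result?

Base: cat_id=4 (NonFiction) at depth 0.
Iteration 1: rows with parent in {4} -> Rock (id 6, depth 1), Jazz (id 7, depth 1).
Iteration 2: depth < 1 fails for all current rows; recursion stops.
SUM(depth) = 0 + 1 + 1 = 2.

2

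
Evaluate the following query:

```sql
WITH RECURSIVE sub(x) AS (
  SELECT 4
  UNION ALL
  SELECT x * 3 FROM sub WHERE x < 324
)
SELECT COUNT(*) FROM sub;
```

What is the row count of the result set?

Base: x=4.
Iteration 1: 4 < 324 holds -> x = 4 * 3 = 12.
Iteration 2: 12 < 324 holds -> x = 12 * 3 = 36.
Iteration 3: 36 < 324 holds -> x = 36 * 3 = 108.
Iteration 4: 108 < 324 holds -> x = 108 * 3 = 324.
Iteration 5: 324 < 324 fails; recursion stops.
Total rows emitted: 5.

5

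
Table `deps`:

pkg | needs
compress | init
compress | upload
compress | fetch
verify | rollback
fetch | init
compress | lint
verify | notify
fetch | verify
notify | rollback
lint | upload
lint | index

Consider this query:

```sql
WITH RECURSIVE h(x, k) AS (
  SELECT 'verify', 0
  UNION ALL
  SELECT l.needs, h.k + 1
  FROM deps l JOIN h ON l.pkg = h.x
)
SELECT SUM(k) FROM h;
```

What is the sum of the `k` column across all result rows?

4

Base: (verify, k=0).
Iteration 1: edges from {verify} -> (notify, k=1), (rollback, k=1).
Iteration 2: edges from {notify,rollback} -> (rollback, k=2).
Iteration 3: no outgoing edges from {rollback}; recursion stops.
SUM(k) = 0 + 1 + 1 + 2 = 4.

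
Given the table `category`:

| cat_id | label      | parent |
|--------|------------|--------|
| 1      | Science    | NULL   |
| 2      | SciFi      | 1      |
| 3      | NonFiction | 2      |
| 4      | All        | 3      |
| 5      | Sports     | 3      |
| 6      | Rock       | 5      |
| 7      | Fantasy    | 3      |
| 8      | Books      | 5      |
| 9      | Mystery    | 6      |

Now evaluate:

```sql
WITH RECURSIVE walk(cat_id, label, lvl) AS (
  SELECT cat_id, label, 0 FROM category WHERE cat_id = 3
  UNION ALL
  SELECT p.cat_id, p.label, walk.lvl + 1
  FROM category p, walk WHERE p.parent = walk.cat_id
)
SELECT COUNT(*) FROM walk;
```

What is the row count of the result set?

7

Base: cat_id=3 (NonFiction) at lvl 0.
Iteration 1: rows with parent in {3} -> All (id 4, lvl 1), Sports (id 5, lvl 1), Fantasy (id 7, lvl 1).
Iteration 2: rows with parent in {4,5,7} -> Rock (id 6, lvl 2), Books (id 8, lvl 2).
Iteration 3: rows with parent in {6,8} -> Mystery (id 9, lvl 3).
Iteration 4: no rows with parent in {9}; recursion stops.
Total rows emitted: 7.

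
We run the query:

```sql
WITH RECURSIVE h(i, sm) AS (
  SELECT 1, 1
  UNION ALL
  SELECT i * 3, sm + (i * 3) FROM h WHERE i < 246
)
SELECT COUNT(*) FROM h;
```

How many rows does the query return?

7

Base: i=1, sm=1.
Iteration 1: 1 < 246 holds -> i = 1 * 3 = 3, sm = 1 + 3 = 4.
Iteration 2: 3 < 246 holds -> i = 3 * 3 = 9, sm = 4 + 9 = 13.
Iteration 3: 9 < 246 holds -> i = 9 * 3 = 27, sm = 13 + 27 = 40.
Iteration 4: 27 < 246 holds -> i = 27 * 3 = 81, sm = 40 + 81 = 121.
Iteration 5: 81 < 246 holds -> i = 81 * 3 = 243, sm = 121 + 243 = 364.
Iteration 6: 243 < 246 holds -> i = 243 * 3 = 729, sm = 364 + 729 = 1093.
Iteration 7: 729 < 246 fails; recursion stops.
Total rows emitted: 7.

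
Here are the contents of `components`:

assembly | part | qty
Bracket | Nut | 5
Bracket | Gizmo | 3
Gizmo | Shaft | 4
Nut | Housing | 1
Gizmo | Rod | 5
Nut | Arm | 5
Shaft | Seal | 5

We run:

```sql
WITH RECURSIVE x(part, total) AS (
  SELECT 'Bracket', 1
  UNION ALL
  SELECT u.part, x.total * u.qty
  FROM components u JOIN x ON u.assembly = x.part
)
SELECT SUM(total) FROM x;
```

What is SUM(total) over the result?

126

Base: (Bracket, total=1).
Iteration 1: components of {Bracket} -> Gizmo = 1*3 = 3, Nut = 1*5 = 5.
Iteration 2: components of {Gizmo,Nut} -> Arm = 5*5 = 25, Housing = 5*1 = 5, Rod = 3*5 = 15, Shaft = 3*4 = 12.
Iteration 3: components of {Arm,Housing,Rod,Shaft} -> Seal = 12*5 = 60.
Iteration 4: no further components; recursion stops.
SUM(total) = 1 + 5 + 3 + 5 + 25 + 12 + 15 + 60 = 126.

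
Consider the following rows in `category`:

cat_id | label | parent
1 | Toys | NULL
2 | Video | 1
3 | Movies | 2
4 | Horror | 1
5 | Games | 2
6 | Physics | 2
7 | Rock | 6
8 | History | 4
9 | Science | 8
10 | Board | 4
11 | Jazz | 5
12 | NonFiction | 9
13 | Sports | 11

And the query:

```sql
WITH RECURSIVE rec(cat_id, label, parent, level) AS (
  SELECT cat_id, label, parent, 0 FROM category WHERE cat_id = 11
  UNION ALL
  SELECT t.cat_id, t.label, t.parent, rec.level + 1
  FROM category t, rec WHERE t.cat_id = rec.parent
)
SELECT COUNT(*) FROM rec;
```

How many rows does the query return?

4

Base: cat_id=11 (Jazz), parent=5, level 0.
Iteration 1: join on cat_id=5 -> Games (id 5, parent=2, level 1).
Iteration 2: join on cat_id=2 -> Video (id 2, parent=1, level 2).
Iteration 3: join on cat_id=1 -> Toys (id 1, parent=NULL, level 3).
Iteration 4: parent is NULL; no match; recursion stops.
Total rows emitted: 4.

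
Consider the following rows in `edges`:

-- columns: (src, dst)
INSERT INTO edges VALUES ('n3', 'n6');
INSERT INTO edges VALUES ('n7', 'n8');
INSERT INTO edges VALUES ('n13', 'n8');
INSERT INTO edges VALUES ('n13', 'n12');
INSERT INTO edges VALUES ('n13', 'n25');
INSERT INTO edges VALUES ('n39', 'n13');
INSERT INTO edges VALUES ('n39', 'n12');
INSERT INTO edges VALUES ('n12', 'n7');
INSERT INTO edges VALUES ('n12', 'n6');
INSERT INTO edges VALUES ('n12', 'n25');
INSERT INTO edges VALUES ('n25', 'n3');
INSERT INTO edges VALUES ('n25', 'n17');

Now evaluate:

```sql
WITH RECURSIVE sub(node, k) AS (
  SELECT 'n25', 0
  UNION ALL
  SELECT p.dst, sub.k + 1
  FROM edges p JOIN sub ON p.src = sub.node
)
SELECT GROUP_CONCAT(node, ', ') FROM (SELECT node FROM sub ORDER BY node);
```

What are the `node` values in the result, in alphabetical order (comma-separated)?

n17, n25, n3, n6

Base: (n25, k=0).
Iteration 1: edges from {n25} -> (n17, k=1), (n3, k=1).
Iteration 2: edges from {n17,n3} -> (n6, k=2).
Iteration 3: no outgoing edges from {n6}; recursion stops.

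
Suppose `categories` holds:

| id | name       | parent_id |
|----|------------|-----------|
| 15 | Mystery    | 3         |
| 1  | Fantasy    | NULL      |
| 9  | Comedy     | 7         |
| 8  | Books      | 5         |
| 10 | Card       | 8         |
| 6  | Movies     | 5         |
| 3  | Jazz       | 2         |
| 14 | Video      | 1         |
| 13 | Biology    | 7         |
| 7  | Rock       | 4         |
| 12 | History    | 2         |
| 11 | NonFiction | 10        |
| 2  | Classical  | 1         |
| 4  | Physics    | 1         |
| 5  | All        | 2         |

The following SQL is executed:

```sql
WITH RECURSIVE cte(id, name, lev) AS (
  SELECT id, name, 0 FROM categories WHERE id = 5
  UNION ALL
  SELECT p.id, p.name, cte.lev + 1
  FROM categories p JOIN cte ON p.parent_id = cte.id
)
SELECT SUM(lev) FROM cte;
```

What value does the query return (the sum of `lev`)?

Base: id=5 (All) at lev 0.
Iteration 1: rows with parent_id in {5} -> Movies (id 6, lev 1), Books (id 8, lev 1).
Iteration 2: rows with parent_id in {6,8} -> Card (id 10, lev 2).
Iteration 3: rows with parent_id in {10} -> NonFiction (id 11, lev 3).
Iteration 4: no rows with parent_id in {11}; recursion stops.
SUM(lev) = 0 + 1 + 1 + 2 + 3 = 7.

7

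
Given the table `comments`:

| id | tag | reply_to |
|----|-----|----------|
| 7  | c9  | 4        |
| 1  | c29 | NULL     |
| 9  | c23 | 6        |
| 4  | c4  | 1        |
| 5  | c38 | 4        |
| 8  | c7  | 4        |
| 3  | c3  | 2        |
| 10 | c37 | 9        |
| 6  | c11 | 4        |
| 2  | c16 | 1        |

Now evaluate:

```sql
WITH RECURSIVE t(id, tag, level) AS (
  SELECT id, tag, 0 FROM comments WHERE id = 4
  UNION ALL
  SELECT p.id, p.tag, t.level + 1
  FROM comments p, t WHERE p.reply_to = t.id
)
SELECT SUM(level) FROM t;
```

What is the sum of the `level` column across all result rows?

9

Base: id=4 (c4) at level 0.
Iteration 1: rows with reply_to in {4} -> c38 (id 5, level 1), c11 (id 6, level 1), c9 (id 7, level 1), c7 (id 8, level 1).
Iteration 2: rows with reply_to in {5,6,7,8} -> c23 (id 9, level 2).
Iteration 3: rows with reply_to in {9} -> c37 (id 10, level 3).
Iteration 4: no rows with reply_to in {10}; recursion stops.
SUM(level) = 0 + 1 + 1 + 1 + 1 + 2 + 3 = 9.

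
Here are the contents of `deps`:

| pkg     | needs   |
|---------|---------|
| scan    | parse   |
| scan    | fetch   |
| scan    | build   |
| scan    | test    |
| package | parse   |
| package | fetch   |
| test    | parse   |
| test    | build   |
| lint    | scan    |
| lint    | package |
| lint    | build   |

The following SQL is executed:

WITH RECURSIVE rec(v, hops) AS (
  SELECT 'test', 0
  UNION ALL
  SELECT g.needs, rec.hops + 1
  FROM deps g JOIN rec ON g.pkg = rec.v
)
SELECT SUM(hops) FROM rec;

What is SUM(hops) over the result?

2

Base: (test, hops=0).
Iteration 1: edges from {test} -> (build, hops=1), (parse, hops=1).
Iteration 2: no outgoing edges from {build,parse}; recursion stops.
SUM(hops) = 0 + 1 + 1 = 2.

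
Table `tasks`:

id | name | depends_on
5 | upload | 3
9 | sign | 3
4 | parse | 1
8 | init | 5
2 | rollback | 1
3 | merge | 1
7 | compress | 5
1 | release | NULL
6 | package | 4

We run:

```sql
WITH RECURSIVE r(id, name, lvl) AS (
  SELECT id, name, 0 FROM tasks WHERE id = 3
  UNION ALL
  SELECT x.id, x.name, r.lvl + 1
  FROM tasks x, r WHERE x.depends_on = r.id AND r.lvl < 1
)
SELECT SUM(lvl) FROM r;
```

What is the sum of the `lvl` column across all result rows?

Base: id=3 (merge) at lvl 0.
Iteration 1: rows with depends_on in {3} -> upload (id 5, lvl 1), sign (id 9, lvl 1).
Iteration 2: lvl < 1 fails for all current rows; recursion stops.
SUM(lvl) = 0 + 1 + 1 = 2.

2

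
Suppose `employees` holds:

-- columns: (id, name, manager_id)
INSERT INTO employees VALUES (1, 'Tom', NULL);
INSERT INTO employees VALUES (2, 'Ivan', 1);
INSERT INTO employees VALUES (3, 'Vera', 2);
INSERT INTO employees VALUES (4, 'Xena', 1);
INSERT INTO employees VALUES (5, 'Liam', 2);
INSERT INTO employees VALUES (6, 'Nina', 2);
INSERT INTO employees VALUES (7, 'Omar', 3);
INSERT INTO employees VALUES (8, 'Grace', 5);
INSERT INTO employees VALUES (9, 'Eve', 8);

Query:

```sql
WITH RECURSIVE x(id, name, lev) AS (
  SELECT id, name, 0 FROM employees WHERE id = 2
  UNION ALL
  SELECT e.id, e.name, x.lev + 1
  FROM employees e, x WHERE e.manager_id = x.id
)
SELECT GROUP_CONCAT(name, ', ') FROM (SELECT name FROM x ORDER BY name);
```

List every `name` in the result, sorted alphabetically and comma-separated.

Base: id=2 (Ivan) at lev 0.
Iteration 1: rows with manager_id in {2} -> Vera (id 3, lev 1), Liam (id 5, lev 1), Nina (id 6, lev 1).
Iteration 2: rows with manager_id in {3,5,6} -> Omar (id 7, lev 2), Grace (id 8, lev 2).
Iteration 3: rows with manager_id in {7,8} -> Eve (id 9, lev 3).
Iteration 4: no rows with manager_id in {9}; recursion stops.

Eve, Grace, Ivan, Liam, Nina, Omar, Vera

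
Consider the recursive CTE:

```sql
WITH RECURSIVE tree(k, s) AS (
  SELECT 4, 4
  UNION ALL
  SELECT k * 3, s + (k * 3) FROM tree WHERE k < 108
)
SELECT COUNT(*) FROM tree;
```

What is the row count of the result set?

4

Base: k=4, s=4.
Iteration 1: 4 < 108 holds -> k = 4 * 3 = 12, s = 4 + 12 = 16.
Iteration 2: 12 < 108 holds -> k = 12 * 3 = 36, s = 16 + 36 = 52.
Iteration 3: 36 < 108 holds -> k = 36 * 3 = 108, s = 52 + 108 = 160.
Iteration 4: 108 < 108 fails; recursion stops.
Total rows emitted: 4.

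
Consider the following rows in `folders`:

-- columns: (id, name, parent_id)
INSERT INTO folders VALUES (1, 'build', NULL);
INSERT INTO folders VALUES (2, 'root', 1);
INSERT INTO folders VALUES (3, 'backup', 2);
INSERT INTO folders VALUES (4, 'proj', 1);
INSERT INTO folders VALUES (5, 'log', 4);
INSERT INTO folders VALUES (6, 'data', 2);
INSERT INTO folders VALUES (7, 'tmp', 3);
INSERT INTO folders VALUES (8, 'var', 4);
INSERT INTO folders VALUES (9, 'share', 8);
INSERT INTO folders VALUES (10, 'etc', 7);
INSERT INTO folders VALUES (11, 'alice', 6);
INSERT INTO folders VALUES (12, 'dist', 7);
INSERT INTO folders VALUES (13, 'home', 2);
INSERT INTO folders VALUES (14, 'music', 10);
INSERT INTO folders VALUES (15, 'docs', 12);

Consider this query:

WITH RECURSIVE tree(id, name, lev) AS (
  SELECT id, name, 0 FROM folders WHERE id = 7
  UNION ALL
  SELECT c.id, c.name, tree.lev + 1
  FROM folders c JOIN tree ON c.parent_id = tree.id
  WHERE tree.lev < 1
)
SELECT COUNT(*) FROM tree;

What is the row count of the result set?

Base: id=7 (tmp) at lev 0.
Iteration 1: rows with parent_id in {7} -> etc (id 10, lev 1), dist (id 12, lev 1).
Iteration 2: lev < 1 fails for all current rows; recursion stops.
Total rows emitted: 3.

3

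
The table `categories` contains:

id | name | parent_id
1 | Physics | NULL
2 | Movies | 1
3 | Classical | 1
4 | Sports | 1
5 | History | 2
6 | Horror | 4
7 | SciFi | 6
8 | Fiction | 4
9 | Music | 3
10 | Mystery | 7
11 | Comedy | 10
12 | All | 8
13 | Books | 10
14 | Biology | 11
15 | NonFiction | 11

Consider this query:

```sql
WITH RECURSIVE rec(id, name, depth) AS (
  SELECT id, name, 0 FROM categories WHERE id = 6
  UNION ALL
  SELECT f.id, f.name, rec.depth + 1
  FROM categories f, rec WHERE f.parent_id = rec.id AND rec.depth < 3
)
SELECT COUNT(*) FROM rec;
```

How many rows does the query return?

5

Base: id=6 (Horror) at depth 0.
Iteration 1: rows with parent_id in {6} -> SciFi (id 7, depth 1).
Iteration 2: rows with parent_id in {7} -> Mystery (id 10, depth 2).
Iteration 3: rows with parent_id in {10} -> Comedy (id 11, depth 3), Books (id 13, depth 3).
Iteration 4: depth < 3 fails for all current rows; recursion stops.
Total rows emitted: 5.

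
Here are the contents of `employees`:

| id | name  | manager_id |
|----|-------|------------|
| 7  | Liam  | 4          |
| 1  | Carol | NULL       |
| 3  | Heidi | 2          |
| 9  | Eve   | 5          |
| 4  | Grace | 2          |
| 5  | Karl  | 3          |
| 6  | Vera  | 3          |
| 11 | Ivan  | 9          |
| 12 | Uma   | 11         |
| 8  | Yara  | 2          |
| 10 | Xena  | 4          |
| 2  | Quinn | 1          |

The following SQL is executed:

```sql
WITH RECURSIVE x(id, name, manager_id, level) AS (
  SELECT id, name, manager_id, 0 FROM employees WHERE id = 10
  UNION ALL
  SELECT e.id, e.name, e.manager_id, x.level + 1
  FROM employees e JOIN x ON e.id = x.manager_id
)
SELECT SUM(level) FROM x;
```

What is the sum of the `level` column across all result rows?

6

Base: id=10 (Xena), manager_id=4, level 0.
Iteration 1: join on id=4 -> Grace (id 4, manager_id=2, level 1).
Iteration 2: join on id=2 -> Quinn (id 2, manager_id=1, level 2).
Iteration 3: join on id=1 -> Carol (id 1, manager_id=NULL, level 3).
Iteration 4: manager_id is NULL; no match; recursion stops.
SUM(level) = 0 + 1 + 2 + 3 = 6.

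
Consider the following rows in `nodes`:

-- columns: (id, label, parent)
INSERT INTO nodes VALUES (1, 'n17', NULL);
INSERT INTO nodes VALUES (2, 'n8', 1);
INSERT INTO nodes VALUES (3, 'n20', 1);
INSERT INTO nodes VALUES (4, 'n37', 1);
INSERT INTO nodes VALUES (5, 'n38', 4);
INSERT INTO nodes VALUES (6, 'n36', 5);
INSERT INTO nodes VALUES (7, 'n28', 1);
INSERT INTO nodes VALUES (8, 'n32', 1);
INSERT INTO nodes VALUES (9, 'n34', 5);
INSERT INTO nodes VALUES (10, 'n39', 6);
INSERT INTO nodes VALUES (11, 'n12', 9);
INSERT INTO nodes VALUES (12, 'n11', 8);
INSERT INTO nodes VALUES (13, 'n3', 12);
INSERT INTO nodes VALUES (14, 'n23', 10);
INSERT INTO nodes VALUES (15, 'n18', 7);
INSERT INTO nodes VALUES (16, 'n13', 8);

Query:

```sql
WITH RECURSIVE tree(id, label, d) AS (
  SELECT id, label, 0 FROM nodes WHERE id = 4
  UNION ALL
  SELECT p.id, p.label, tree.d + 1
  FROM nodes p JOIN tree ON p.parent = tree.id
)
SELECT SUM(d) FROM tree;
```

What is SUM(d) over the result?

Base: id=4 (n37) at d 0.
Iteration 1: rows with parent in {4} -> n38 (id 5, d 1).
Iteration 2: rows with parent in {5} -> n36 (id 6, d 2), n34 (id 9, d 2).
Iteration 3: rows with parent in {6,9} -> n39 (id 10, d 3), n12 (id 11, d 3).
Iteration 4: rows with parent in {10,11} -> n23 (id 14, d 4).
Iteration 5: no rows with parent in {14}; recursion stops.
SUM(d) = 0 + 1 + 2 + 2 + 3 + 3 + 4 = 15.

15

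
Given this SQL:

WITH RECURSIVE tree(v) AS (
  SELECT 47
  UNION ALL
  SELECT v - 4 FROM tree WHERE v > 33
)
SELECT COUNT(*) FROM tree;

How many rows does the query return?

Base: v=47.
Iteration 1: 47 > 33 holds -> v = 47 - 4 = 43.
Iteration 2: 43 > 33 holds -> v = 43 - 4 = 39.
Iteration 3: 39 > 33 holds -> v = 39 - 4 = 35.
Iteration 4: 35 > 33 holds -> v = 35 - 4 = 31.
Iteration 5: 31 > 33 fails; recursion stops.
Total rows emitted: 5.

5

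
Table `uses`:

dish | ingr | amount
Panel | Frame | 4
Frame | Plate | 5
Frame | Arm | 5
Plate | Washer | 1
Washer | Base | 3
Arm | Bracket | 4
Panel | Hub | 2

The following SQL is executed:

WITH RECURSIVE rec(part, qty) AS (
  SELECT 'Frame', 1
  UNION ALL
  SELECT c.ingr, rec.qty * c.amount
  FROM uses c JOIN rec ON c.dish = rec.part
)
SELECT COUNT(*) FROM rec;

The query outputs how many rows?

Base: (Frame, qty=1).
Iteration 1: components of {Frame} -> Arm = 1*5 = 5, Plate = 1*5 = 5.
Iteration 2: components of {Arm,Plate} -> Bracket = 5*4 = 20, Washer = 5*1 = 5.
Iteration 3: components of {Bracket,Washer} -> Base = 5*3 = 15.
Iteration 4: no further components; recursion stops.
Total rows emitted: 6.

6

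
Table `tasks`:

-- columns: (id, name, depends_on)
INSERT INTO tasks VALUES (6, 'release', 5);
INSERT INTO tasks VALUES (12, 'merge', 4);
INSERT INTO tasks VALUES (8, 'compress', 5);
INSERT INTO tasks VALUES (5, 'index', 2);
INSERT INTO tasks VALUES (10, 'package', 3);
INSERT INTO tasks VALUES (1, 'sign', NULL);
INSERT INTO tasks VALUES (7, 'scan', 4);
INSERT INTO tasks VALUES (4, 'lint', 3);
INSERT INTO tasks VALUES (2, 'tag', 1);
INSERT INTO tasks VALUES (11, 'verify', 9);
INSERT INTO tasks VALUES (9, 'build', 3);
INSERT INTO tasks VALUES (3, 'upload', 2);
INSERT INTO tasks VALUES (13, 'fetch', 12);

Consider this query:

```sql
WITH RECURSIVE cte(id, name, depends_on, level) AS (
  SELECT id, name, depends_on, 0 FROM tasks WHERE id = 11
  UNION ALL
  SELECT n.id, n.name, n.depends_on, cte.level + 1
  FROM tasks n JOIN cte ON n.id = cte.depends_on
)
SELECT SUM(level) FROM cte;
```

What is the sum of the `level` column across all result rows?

10

Base: id=11 (verify), depends_on=9, level 0.
Iteration 1: join on id=9 -> build (id 9, depends_on=3, level 1).
Iteration 2: join on id=3 -> upload (id 3, depends_on=2, level 2).
Iteration 3: join on id=2 -> tag (id 2, depends_on=1, level 3).
Iteration 4: join on id=1 -> sign (id 1, depends_on=NULL, level 4).
Iteration 5: depends_on is NULL; no match; recursion stops.
SUM(level) = 0 + 1 + 2 + 3 + 4 = 10.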